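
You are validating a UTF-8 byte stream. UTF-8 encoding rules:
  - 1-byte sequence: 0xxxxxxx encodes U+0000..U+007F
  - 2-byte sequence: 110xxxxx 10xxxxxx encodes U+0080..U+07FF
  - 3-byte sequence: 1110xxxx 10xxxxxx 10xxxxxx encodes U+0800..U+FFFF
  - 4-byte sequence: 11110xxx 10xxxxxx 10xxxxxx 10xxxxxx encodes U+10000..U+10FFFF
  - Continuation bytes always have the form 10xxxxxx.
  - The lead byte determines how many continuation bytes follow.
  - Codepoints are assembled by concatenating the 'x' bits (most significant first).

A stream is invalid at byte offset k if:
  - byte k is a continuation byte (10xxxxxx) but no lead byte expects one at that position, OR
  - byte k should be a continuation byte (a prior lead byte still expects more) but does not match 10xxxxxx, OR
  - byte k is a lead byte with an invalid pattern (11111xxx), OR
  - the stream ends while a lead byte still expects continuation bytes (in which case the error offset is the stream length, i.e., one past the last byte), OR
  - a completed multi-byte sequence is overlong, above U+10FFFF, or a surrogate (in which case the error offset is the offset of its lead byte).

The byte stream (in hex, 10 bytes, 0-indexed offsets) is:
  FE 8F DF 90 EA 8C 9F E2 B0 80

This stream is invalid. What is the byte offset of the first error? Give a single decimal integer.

Byte[0]=FE: INVALID lead byte (not 0xxx/110x/1110/11110)

Answer: 0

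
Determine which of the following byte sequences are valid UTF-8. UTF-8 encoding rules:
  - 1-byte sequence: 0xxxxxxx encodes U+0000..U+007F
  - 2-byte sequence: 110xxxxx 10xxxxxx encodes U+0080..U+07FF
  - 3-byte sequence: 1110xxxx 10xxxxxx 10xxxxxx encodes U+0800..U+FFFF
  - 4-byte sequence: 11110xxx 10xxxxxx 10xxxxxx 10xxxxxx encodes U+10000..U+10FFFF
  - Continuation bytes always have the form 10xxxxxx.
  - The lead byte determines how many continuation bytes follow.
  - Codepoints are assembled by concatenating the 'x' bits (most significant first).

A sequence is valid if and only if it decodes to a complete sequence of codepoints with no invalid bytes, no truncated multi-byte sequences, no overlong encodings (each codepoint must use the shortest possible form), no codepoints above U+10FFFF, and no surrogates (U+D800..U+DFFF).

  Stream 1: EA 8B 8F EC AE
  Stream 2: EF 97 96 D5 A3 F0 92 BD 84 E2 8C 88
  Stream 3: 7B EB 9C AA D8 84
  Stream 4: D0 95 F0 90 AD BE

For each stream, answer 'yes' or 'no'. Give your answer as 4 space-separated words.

Stream 1: error at byte offset 5. INVALID
Stream 2: decodes cleanly. VALID
Stream 3: decodes cleanly. VALID
Stream 4: decodes cleanly. VALID

Answer: no yes yes yes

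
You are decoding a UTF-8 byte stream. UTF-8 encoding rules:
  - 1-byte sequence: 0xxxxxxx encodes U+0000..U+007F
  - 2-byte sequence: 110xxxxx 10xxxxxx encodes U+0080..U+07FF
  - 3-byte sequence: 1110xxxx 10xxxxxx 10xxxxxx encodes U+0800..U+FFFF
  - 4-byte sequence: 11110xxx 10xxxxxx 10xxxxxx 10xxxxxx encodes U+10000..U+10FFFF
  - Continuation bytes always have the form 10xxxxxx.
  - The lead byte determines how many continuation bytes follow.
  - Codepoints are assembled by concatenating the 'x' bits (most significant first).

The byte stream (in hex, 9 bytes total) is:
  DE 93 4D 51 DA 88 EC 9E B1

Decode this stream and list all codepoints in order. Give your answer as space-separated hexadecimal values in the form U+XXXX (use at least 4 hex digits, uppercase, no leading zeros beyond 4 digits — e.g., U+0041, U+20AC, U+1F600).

Answer: U+0793 U+004D U+0051 U+0688 U+C7B1

Derivation:
Byte[0]=DE: 2-byte lead, need 1 cont bytes. acc=0x1E
Byte[1]=93: continuation. acc=(acc<<6)|0x13=0x793
Completed: cp=U+0793 (starts at byte 0)
Byte[2]=4D: 1-byte ASCII. cp=U+004D
Byte[3]=51: 1-byte ASCII. cp=U+0051
Byte[4]=DA: 2-byte lead, need 1 cont bytes. acc=0x1A
Byte[5]=88: continuation. acc=(acc<<6)|0x08=0x688
Completed: cp=U+0688 (starts at byte 4)
Byte[6]=EC: 3-byte lead, need 2 cont bytes. acc=0xC
Byte[7]=9E: continuation. acc=(acc<<6)|0x1E=0x31E
Byte[8]=B1: continuation. acc=(acc<<6)|0x31=0xC7B1
Completed: cp=U+C7B1 (starts at byte 6)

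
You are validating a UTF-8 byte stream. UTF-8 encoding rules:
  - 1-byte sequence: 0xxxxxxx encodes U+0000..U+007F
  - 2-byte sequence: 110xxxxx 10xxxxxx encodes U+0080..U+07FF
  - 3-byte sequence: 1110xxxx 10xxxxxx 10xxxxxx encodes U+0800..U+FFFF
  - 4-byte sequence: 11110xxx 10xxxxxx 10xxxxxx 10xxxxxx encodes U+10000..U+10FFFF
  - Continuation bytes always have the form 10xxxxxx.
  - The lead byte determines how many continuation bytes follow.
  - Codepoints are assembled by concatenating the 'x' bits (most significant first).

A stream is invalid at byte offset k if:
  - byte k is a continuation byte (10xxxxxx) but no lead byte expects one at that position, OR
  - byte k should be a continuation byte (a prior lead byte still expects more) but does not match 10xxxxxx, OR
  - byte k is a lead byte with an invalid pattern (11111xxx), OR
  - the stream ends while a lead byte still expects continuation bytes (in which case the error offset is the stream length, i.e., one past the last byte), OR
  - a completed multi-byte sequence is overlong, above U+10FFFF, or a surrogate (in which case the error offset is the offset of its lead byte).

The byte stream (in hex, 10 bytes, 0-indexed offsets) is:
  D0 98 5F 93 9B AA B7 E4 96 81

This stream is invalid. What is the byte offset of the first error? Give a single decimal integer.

Answer: 3

Derivation:
Byte[0]=D0: 2-byte lead, need 1 cont bytes. acc=0x10
Byte[1]=98: continuation. acc=(acc<<6)|0x18=0x418
Completed: cp=U+0418 (starts at byte 0)
Byte[2]=5F: 1-byte ASCII. cp=U+005F
Byte[3]=93: INVALID lead byte (not 0xxx/110x/1110/11110)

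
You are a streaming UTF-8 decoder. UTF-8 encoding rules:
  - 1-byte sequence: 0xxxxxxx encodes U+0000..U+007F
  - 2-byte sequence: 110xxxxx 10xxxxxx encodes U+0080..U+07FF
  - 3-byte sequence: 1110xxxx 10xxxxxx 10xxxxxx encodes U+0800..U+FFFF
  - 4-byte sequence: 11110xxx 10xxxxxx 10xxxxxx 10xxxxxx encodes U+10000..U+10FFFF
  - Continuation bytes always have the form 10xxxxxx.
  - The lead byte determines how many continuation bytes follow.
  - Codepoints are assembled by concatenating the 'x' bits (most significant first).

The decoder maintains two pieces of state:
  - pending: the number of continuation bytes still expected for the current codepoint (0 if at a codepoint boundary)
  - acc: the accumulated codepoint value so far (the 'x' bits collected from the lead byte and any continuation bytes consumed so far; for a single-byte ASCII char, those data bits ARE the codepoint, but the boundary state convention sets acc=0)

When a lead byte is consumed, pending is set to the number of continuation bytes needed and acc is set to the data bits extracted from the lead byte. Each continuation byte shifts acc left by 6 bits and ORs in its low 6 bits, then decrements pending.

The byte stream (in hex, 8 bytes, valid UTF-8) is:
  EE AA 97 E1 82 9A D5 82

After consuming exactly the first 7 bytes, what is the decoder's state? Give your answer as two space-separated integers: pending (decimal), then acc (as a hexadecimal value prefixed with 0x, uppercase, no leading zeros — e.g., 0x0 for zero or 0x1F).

Byte[0]=EE: 3-byte lead. pending=2, acc=0xE
Byte[1]=AA: continuation. acc=(acc<<6)|0x2A=0x3AA, pending=1
Byte[2]=97: continuation. acc=(acc<<6)|0x17=0xEA97, pending=0
Byte[3]=E1: 3-byte lead. pending=2, acc=0x1
Byte[4]=82: continuation. acc=(acc<<6)|0x02=0x42, pending=1
Byte[5]=9A: continuation. acc=(acc<<6)|0x1A=0x109A, pending=0
Byte[6]=D5: 2-byte lead. pending=1, acc=0x15

Answer: 1 0x15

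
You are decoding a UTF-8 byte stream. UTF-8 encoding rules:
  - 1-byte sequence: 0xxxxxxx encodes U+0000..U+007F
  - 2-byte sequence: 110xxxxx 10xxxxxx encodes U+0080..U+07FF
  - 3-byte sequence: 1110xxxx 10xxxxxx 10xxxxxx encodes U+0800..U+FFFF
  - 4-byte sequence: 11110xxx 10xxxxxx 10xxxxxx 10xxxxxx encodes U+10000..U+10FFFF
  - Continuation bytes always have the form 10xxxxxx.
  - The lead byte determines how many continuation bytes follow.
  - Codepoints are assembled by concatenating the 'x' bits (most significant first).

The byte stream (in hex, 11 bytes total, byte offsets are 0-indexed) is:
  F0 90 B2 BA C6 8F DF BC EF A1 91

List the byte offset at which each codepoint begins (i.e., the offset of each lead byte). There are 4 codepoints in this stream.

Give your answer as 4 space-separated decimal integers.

Byte[0]=F0: 4-byte lead, need 3 cont bytes. acc=0x0
Byte[1]=90: continuation. acc=(acc<<6)|0x10=0x10
Byte[2]=B2: continuation. acc=(acc<<6)|0x32=0x432
Byte[3]=BA: continuation. acc=(acc<<6)|0x3A=0x10CBA
Completed: cp=U+10CBA (starts at byte 0)
Byte[4]=C6: 2-byte lead, need 1 cont bytes. acc=0x6
Byte[5]=8F: continuation. acc=(acc<<6)|0x0F=0x18F
Completed: cp=U+018F (starts at byte 4)
Byte[6]=DF: 2-byte lead, need 1 cont bytes. acc=0x1F
Byte[7]=BC: continuation. acc=(acc<<6)|0x3C=0x7FC
Completed: cp=U+07FC (starts at byte 6)
Byte[8]=EF: 3-byte lead, need 2 cont bytes. acc=0xF
Byte[9]=A1: continuation. acc=(acc<<6)|0x21=0x3E1
Byte[10]=91: continuation. acc=(acc<<6)|0x11=0xF851
Completed: cp=U+F851 (starts at byte 8)

Answer: 0 4 6 8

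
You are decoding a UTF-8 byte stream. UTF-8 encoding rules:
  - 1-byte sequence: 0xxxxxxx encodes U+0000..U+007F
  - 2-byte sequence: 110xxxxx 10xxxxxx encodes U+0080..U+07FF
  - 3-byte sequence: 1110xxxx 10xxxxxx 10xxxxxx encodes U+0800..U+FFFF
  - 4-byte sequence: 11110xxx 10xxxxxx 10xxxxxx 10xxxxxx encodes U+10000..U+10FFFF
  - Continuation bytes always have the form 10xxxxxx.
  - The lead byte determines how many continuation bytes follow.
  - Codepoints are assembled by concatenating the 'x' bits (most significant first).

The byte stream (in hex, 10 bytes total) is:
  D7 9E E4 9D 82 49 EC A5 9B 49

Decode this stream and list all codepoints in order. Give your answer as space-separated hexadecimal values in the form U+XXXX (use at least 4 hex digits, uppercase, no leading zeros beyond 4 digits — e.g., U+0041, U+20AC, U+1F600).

Answer: U+05DE U+4742 U+0049 U+C95B U+0049

Derivation:
Byte[0]=D7: 2-byte lead, need 1 cont bytes. acc=0x17
Byte[1]=9E: continuation. acc=(acc<<6)|0x1E=0x5DE
Completed: cp=U+05DE (starts at byte 0)
Byte[2]=E4: 3-byte lead, need 2 cont bytes. acc=0x4
Byte[3]=9D: continuation. acc=(acc<<6)|0x1D=0x11D
Byte[4]=82: continuation. acc=(acc<<6)|0x02=0x4742
Completed: cp=U+4742 (starts at byte 2)
Byte[5]=49: 1-byte ASCII. cp=U+0049
Byte[6]=EC: 3-byte lead, need 2 cont bytes. acc=0xC
Byte[7]=A5: continuation. acc=(acc<<6)|0x25=0x325
Byte[8]=9B: continuation. acc=(acc<<6)|0x1B=0xC95B
Completed: cp=U+C95B (starts at byte 6)
Byte[9]=49: 1-byte ASCII. cp=U+0049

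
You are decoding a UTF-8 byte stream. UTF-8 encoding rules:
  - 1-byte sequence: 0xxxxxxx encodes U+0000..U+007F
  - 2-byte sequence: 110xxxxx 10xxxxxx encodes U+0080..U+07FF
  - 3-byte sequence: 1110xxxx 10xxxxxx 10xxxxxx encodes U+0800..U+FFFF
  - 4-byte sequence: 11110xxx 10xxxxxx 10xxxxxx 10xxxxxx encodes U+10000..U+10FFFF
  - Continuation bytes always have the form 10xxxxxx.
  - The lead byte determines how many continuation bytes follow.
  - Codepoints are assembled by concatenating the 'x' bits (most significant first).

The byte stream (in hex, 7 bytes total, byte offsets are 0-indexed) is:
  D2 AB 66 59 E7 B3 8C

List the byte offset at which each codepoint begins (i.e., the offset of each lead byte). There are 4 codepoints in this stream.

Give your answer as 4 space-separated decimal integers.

Byte[0]=D2: 2-byte lead, need 1 cont bytes. acc=0x12
Byte[1]=AB: continuation. acc=(acc<<6)|0x2B=0x4AB
Completed: cp=U+04AB (starts at byte 0)
Byte[2]=66: 1-byte ASCII. cp=U+0066
Byte[3]=59: 1-byte ASCII. cp=U+0059
Byte[4]=E7: 3-byte lead, need 2 cont bytes. acc=0x7
Byte[5]=B3: continuation. acc=(acc<<6)|0x33=0x1F3
Byte[6]=8C: continuation. acc=(acc<<6)|0x0C=0x7CCC
Completed: cp=U+7CCC (starts at byte 4)

Answer: 0 2 3 4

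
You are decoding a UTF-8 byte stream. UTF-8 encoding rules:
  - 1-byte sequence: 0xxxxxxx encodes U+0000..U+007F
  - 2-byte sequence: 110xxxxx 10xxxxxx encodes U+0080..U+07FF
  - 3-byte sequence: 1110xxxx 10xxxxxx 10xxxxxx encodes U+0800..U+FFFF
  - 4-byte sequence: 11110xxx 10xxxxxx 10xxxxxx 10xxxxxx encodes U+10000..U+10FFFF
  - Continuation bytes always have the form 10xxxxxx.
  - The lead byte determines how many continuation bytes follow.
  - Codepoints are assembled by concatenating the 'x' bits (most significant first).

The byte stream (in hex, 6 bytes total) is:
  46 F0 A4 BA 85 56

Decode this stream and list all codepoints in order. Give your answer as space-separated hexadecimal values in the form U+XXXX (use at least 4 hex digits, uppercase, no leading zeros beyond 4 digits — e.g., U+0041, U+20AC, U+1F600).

Answer: U+0046 U+24E85 U+0056

Derivation:
Byte[0]=46: 1-byte ASCII. cp=U+0046
Byte[1]=F0: 4-byte lead, need 3 cont bytes. acc=0x0
Byte[2]=A4: continuation. acc=(acc<<6)|0x24=0x24
Byte[3]=BA: continuation. acc=(acc<<6)|0x3A=0x93A
Byte[4]=85: continuation. acc=(acc<<6)|0x05=0x24E85
Completed: cp=U+24E85 (starts at byte 1)
Byte[5]=56: 1-byte ASCII. cp=U+0056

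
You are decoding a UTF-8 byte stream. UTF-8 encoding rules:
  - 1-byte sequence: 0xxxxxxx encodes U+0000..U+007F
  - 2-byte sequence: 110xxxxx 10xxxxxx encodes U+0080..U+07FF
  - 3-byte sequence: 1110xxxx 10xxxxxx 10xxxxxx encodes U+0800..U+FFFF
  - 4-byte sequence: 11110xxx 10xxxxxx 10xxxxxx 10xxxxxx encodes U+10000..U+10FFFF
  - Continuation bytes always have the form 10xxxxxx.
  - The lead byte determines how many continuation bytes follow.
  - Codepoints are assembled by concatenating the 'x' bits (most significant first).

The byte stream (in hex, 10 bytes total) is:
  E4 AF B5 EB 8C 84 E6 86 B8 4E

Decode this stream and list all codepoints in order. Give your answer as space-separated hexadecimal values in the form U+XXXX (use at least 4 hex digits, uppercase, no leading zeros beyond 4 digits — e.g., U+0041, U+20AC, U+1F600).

Answer: U+4BF5 U+B304 U+61B8 U+004E

Derivation:
Byte[0]=E4: 3-byte lead, need 2 cont bytes. acc=0x4
Byte[1]=AF: continuation. acc=(acc<<6)|0x2F=0x12F
Byte[2]=B5: continuation. acc=(acc<<6)|0x35=0x4BF5
Completed: cp=U+4BF5 (starts at byte 0)
Byte[3]=EB: 3-byte lead, need 2 cont bytes. acc=0xB
Byte[4]=8C: continuation. acc=(acc<<6)|0x0C=0x2CC
Byte[5]=84: continuation. acc=(acc<<6)|0x04=0xB304
Completed: cp=U+B304 (starts at byte 3)
Byte[6]=E6: 3-byte lead, need 2 cont bytes. acc=0x6
Byte[7]=86: continuation. acc=(acc<<6)|0x06=0x186
Byte[8]=B8: continuation. acc=(acc<<6)|0x38=0x61B8
Completed: cp=U+61B8 (starts at byte 6)
Byte[9]=4E: 1-byte ASCII. cp=U+004E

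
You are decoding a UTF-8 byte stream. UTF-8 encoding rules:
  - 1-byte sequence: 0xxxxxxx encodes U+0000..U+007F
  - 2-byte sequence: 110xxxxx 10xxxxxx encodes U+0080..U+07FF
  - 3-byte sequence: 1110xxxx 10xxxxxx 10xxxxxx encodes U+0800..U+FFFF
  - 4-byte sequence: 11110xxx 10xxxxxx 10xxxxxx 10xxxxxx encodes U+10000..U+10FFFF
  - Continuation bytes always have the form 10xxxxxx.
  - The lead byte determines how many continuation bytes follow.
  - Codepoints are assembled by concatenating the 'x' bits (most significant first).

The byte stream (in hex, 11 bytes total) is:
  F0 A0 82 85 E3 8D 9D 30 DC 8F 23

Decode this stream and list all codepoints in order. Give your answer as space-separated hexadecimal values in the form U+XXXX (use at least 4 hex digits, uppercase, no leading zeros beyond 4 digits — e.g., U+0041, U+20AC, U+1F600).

Byte[0]=F0: 4-byte lead, need 3 cont bytes. acc=0x0
Byte[1]=A0: continuation. acc=(acc<<6)|0x20=0x20
Byte[2]=82: continuation. acc=(acc<<6)|0x02=0x802
Byte[3]=85: continuation. acc=(acc<<6)|0x05=0x20085
Completed: cp=U+20085 (starts at byte 0)
Byte[4]=E3: 3-byte lead, need 2 cont bytes. acc=0x3
Byte[5]=8D: continuation. acc=(acc<<6)|0x0D=0xCD
Byte[6]=9D: continuation. acc=(acc<<6)|0x1D=0x335D
Completed: cp=U+335D (starts at byte 4)
Byte[7]=30: 1-byte ASCII. cp=U+0030
Byte[8]=DC: 2-byte lead, need 1 cont bytes. acc=0x1C
Byte[9]=8F: continuation. acc=(acc<<6)|0x0F=0x70F
Completed: cp=U+070F (starts at byte 8)
Byte[10]=23: 1-byte ASCII. cp=U+0023

Answer: U+20085 U+335D U+0030 U+070F U+0023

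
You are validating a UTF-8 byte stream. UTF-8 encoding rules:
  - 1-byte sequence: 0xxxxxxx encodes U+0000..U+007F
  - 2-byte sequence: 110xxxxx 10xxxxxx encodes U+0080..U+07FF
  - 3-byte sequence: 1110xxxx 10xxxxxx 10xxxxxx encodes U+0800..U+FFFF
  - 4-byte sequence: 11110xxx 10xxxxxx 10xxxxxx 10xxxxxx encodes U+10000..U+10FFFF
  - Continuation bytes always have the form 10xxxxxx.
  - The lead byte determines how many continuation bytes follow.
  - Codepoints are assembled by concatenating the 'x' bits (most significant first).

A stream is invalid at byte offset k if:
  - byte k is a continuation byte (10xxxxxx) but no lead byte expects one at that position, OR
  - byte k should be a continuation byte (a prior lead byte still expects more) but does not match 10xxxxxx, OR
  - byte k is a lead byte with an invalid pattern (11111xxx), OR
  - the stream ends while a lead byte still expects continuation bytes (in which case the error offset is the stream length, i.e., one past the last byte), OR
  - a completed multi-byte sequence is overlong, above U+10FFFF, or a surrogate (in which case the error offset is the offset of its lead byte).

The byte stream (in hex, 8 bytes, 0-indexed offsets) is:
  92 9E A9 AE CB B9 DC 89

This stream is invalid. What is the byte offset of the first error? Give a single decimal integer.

Answer: 0

Derivation:
Byte[0]=92: INVALID lead byte (not 0xxx/110x/1110/11110)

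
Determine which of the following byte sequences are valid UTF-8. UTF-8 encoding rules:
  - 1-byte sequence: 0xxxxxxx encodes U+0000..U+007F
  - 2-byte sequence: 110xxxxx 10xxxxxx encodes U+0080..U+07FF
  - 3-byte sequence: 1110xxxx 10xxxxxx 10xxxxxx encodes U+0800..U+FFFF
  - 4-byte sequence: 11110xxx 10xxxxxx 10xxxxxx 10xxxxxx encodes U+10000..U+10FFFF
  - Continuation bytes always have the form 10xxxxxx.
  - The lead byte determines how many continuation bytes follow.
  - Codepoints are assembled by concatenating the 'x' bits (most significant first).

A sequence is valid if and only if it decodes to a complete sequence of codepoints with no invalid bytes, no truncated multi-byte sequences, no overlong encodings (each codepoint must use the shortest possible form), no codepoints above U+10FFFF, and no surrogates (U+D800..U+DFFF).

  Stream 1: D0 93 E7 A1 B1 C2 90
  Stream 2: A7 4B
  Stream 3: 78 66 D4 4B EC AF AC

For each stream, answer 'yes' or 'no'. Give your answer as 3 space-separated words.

Stream 1: decodes cleanly. VALID
Stream 2: error at byte offset 0. INVALID
Stream 3: error at byte offset 3. INVALID

Answer: yes no no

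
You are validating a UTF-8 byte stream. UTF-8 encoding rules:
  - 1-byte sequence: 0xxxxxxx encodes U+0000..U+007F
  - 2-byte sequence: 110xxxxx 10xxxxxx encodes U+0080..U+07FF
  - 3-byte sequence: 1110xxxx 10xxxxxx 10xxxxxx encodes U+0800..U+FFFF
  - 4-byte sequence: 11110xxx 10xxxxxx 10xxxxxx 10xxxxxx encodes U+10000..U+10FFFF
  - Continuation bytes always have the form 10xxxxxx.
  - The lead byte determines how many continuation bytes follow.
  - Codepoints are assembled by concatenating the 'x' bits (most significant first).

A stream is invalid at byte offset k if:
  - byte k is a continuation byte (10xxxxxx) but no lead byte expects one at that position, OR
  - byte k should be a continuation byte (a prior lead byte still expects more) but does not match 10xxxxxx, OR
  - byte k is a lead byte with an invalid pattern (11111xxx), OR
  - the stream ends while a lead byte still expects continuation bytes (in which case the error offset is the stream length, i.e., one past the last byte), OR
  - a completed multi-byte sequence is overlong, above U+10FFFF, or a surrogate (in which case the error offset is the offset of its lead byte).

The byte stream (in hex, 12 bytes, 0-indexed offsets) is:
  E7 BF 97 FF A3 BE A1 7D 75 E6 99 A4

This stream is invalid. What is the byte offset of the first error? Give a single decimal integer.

Answer: 3

Derivation:
Byte[0]=E7: 3-byte lead, need 2 cont bytes. acc=0x7
Byte[1]=BF: continuation. acc=(acc<<6)|0x3F=0x1FF
Byte[2]=97: continuation. acc=(acc<<6)|0x17=0x7FD7
Completed: cp=U+7FD7 (starts at byte 0)
Byte[3]=FF: INVALID lead byte (not 0xxx/110x/1110/11110)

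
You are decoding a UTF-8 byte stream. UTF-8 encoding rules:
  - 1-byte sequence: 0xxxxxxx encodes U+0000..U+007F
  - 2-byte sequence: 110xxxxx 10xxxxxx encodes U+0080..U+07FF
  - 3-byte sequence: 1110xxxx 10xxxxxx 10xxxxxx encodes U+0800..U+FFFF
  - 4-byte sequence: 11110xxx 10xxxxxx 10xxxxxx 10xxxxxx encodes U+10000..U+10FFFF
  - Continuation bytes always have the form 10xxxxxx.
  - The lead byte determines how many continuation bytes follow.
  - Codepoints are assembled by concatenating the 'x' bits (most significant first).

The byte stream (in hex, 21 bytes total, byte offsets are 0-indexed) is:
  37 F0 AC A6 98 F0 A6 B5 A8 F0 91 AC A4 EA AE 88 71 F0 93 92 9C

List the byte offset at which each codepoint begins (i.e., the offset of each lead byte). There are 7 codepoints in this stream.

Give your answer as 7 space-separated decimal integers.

Answer: 0 1 5 9 13 16 17

Derivation:
Byte[0]=37: 1-byte ASCII. cp=U+0037
Byte[1]=F0: 4-byte lead, need 3 cont bytes. acc=0x0
Byte[2]=AC: continuation. acc=(acc<<6)|0x2C=0x2C
Byte[3]=A6: continuation. acc=(acc<<6)|0x26=0xB26
Byte[4]=98: continuation. acc=(acc<<6)|0x18=0x2C998
Completed: cp=U+2C998 (starts at byte 1)
Byte[5]=F0: 4-byte lead, need 3 cont bytes. acc=0x0
Byte[6]=A6: continuation. acc=(acc<<6)|0x26=0x26
Byte[7]=B5: continuation. acc=(acc<<6)|0x35=0x9B5
Byte[8]=A8: continuation. acc=(acc<<6)|0x28=0x26D68
Completed: cp=U+26D68 (starts at byte 5)
Byte[9]=F0: 4-byte lead, need 3 cont bytes. acc=0x0
Byte[10]=91: continuation. acc=(acc<<6)|0x11=0x11
Byte[11]=AC: continuation. acc=(acc<<6)|0x2C=0x46C
Byte[12]=A4: continuation. acc=(acc<<6)|0x24=0x11B24
Completed: cp=U+11B24 (starts at byte 9)
Byte[13]=EA: 3-byte lead, need 2 cont bytes. acc=0xA
Byte[14]=AE: continuation. acc=(acc<<6)|0x2E=0x2AE
Byte[15]=88: continuation. acc=(acc<<6)|0x08=0xAB88
Completed: cp=U+AB88 (starts at byte 13)
Byte[16]=71: 1-byte ASCII. cp=U+0071
Byte[17]=F0: 4-byte lead, need 3 cont bytes. acc=0x0
Byte[18]=93: continuation. acc=(acc<<6)|0x13=0x13
Byte[19]=92: continuation. acc=(acc<<6)|0x12=0x4D2
Byte[20]=9C: continuation. acc=(acc<<6)|0x1C=0x1349C
Completed: cp=U+1349C (starts at byte 17)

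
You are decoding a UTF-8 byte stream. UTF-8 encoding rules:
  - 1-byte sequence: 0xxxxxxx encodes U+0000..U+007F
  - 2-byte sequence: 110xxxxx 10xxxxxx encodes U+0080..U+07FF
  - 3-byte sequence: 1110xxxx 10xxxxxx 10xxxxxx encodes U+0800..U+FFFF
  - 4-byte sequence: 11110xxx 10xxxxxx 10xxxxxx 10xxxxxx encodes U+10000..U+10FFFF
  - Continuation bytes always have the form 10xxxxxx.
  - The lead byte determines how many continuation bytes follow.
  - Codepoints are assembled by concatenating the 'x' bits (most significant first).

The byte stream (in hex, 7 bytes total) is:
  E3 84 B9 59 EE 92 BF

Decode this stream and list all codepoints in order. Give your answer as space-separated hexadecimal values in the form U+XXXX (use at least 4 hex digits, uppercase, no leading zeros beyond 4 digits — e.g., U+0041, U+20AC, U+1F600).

Byte[0]=E3: 3-byte lead, need 2 cont bytes. acc=0x3
Byte[1]=84: continuation. acc=(acc<<6)|0x04=0xC4
Byte[2]=B9: continuation. acc=(acc<<6)|0x39=0x3139
Completed: cp=U+3139 (starts at byte 0)
Byte[3]=59: 1-byte ASCII. cp=U+0059
Byte[4]=EE: 3-byte lead, need 2 cont bytes. acc=0xE
Byte[5]=92: continuation. acc=(acc<<6)|0x12=0x392
Byte[6]=BF: continuation. acc=(acc<<6)|0x3F=0xE4BF
Completed: cp=U+E4BF (starts at byte 4)

Answer: U+3139 U+0059 U+E4BF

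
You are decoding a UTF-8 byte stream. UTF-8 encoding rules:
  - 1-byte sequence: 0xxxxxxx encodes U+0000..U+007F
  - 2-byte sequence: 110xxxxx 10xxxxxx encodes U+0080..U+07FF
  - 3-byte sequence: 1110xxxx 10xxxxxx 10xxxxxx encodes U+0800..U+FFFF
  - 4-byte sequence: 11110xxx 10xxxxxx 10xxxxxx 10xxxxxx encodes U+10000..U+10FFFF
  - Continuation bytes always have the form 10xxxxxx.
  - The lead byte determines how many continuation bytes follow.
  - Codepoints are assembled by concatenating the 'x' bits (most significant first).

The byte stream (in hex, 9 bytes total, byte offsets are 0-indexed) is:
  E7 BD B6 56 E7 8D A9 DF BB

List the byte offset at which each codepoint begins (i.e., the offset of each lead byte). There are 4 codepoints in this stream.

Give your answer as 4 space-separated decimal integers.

Byte[0]=E7: 3-byte lead, need 2 cont bytes. acc=0x7
Byte[1]=BD: continuation. acc=(acc<<6)|0x3D=0x1FD
Byte[2]=B6: continuation. acc=(acc<<6)|0x36=0x7F76
Completed: cp=U+7F76 (starts at byte 0)
Byte[3]=56: 1-byte ASCII. cp=U+0056
Byte[4]=E7: 3-byte lead, need 2 cont bytes. acc=0x7
Byte[5]=8D: continuation. acc=(acc<<6)|0x0D=0x1CD
Byte[6]=A9: continuation. acc=(acc<<6)|0x29=0x7369
Completed: cp=U+7369 (starts at byte 4)
Byte[7]=DF: 2-byte lead, need 1 cont bytes. acc=0x1F
Byte[8]=BB: continuation. acc=(acc<<6)|0x3B=0x7FB
Completed: cp=U+07FB (starts at byte 7)

Answer: 0 3 4 7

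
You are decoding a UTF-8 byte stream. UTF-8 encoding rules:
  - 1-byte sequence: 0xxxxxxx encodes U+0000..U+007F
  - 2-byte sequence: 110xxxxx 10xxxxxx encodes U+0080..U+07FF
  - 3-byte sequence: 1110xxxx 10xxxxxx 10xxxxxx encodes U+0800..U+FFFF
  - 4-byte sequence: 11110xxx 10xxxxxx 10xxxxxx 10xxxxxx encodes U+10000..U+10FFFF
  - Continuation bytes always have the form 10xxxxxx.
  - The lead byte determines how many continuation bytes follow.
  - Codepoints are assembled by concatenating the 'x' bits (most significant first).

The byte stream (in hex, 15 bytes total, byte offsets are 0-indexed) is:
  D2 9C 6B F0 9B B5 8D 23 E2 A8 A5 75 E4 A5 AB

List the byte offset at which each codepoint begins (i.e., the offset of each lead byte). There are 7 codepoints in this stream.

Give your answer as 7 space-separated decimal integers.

Answer: 0 2 3 7 8 11 12

Derivation:
Byte[0]=D2: 2-byte lead, need 1 cont bytes. acc=0x12
Byte[1]=9C: continuation. acc=(acc<<6)|0x1C=0x49C
Completed: cp=U+049C (starts at byte 0)
Byte[2]=6B: 1-byte ASCII. cp=U+006B
Byte[3]=F0: 4-byte lead, need 3 cont bytes. acc=0x0
Byte[4]=9B: continuation. acc=(acc<<6)|0x1B=0x1B
Byte[5]=B5: continuation. acc=(acc<<6)|0x35=0x6F5
Byte[6]=8D: continuation. acc=(acc<<6)|0x0D=0x1BD4D
Completed: cp=U+1BD4D (starts at byte 3)
Byte[7]=23: 1-byte ASCII. cp=U+0023
Byte[8]=E2: 3-byte lead, need 2 cont bytes. acc=0x2
Byte[9]=A8: continuation. acc=(acc<<6)|0x28=0xA8
Byte[10]=A5: continuation. acc=(acc<<6)|0x25=0x2A25
Completed: cp=U+2A25 (starts at byte 8)
Byte[11]=75: 1-byte ASCII. cp=U+0075
Byte[12]=E4: 3-byte lead, need 2 cont bytes. acc=0x4
Byte[13]=A5: continuation. acc=(acc<<6)|0x25=0x125
Byte[14]=AB: continuation. acc=(acc<<6)|0x2B=0x496B
Completed: cp=U+496B (starts at byte 12)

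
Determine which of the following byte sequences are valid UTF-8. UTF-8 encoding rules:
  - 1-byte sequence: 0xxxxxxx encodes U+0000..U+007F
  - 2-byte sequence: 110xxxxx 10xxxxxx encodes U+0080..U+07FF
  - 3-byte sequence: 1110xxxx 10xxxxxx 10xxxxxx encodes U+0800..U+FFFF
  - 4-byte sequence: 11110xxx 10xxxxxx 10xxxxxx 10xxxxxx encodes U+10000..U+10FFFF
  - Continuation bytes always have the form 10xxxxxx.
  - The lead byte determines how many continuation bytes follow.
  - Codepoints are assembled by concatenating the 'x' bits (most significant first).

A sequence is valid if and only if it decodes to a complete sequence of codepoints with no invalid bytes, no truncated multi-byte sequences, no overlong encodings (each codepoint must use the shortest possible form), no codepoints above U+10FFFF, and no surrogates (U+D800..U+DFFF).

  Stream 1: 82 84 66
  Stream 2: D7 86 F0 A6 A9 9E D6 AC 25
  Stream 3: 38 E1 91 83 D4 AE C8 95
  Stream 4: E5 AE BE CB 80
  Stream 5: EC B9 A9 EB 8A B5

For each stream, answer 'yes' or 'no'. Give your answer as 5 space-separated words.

Answer: no yes yes yes yes

Derivation:
Stream 1: error at byte offset 0. INVALID
Stream 2: decodes cleanly. VALID
Stream 3: decodes cleanly. VALID
Stream 4: decodes cleanly. VALID
Stream 5: decodes cleanly. VALID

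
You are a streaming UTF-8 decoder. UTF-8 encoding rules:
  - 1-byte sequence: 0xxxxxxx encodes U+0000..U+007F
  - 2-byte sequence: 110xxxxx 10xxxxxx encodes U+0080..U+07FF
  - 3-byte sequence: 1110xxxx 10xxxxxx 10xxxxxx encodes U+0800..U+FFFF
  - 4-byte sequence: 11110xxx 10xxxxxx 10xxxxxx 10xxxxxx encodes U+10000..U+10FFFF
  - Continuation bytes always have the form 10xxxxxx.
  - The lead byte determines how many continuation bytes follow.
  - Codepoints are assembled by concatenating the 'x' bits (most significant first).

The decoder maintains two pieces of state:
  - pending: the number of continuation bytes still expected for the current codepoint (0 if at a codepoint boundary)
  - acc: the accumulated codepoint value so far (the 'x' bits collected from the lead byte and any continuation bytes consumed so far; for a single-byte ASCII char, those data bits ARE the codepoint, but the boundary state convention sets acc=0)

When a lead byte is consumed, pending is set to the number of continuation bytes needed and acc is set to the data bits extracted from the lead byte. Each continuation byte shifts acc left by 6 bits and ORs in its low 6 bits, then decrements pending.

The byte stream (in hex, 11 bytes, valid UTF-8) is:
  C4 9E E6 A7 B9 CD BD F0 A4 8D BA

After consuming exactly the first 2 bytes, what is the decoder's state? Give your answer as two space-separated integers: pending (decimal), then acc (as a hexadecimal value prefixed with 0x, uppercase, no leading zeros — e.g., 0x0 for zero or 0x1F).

Answer: 0 0x11E

Derivation:
Byte[0]=C4: 2-byte lead. pending=1, acc=0x4
Byte[1]=9E: continuation. acc=(acc<<6)|0x1E=0x11E, pending=0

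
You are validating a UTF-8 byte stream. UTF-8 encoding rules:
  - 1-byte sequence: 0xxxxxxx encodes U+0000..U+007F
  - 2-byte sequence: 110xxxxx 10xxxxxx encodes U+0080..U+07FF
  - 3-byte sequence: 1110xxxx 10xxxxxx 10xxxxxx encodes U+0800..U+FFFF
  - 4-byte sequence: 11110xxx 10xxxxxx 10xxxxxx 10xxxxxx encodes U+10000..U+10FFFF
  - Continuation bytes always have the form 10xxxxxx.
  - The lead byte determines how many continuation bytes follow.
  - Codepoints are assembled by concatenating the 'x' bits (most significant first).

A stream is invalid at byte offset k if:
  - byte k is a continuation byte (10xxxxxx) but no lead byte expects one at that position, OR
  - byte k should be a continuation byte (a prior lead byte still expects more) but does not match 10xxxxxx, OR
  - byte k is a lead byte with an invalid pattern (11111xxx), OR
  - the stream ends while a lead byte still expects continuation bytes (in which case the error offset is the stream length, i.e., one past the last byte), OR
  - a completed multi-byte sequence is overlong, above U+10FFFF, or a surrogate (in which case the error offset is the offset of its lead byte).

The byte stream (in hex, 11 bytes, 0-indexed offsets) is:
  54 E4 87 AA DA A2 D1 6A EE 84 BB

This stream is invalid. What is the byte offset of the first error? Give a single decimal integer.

Byte[0]=54: 1-byte ASCII. cp=U+0054
Byte[1]=E4: 3-byte lead, need 2 cont bytes. acc=0x4
Byte[2]=87: continuation. acc=(acc<<6)|0x07=0x107
Byte[3]=AA: continuation. acc=(acc<<6)|0x2A=0x41EA
Completed: cp=U+41EA (starts at byte 1)
Byte[4]=DA: 2-byte lead, need 1 cont bytes. acc=0x1A
Byte[5]=A2: continuation. acc=(acc<<6)|0x22=0x6A2
Completed: cp=U+06A2 (starts at byte 4)
Byte[6]=D1: 2-byte lead, need 1 cont bytes. acc=0x11
Byte[7]=6A: expected 10xxxxxx continuation. INVALID

Answer: 7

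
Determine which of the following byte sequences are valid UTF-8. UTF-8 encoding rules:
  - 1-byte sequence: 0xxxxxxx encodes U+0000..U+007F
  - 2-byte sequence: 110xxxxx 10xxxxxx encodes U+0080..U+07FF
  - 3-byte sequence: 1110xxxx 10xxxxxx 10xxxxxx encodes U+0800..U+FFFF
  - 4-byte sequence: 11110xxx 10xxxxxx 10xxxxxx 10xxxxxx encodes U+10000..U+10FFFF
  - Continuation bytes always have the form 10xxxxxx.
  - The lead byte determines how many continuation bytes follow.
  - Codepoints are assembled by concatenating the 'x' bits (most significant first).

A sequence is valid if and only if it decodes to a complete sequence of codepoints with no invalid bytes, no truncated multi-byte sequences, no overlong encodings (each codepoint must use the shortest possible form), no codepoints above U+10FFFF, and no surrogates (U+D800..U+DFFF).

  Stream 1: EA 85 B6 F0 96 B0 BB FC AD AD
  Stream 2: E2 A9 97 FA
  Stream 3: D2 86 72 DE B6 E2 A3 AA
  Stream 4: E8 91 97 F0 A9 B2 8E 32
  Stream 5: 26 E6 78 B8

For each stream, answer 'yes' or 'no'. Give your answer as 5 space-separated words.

Stream 1: error at byte offset 7. INVALID
Stream 2: error at byte offset 3. INVALID
Stream 3: decodes cleanly. VALID
Stream 4: decodes cleanly. VALID
Stream 5: error at byte offset 2. INVALID

Answer: no no yes yes no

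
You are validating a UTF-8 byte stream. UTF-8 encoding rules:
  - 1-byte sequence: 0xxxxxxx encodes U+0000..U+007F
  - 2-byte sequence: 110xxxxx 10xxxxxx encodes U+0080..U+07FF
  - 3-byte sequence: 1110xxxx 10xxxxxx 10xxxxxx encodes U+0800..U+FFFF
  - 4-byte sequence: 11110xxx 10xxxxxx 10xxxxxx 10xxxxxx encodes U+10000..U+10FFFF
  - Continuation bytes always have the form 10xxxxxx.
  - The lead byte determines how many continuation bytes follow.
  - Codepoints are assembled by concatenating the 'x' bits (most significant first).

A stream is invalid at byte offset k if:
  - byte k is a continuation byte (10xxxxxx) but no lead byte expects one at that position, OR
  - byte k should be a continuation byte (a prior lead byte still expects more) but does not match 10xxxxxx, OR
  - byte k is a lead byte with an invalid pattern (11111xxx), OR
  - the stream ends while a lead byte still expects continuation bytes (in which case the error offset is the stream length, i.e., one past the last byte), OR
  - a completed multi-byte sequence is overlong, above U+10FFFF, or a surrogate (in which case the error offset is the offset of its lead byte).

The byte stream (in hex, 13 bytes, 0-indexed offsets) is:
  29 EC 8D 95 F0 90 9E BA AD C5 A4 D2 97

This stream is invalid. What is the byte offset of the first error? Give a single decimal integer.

Answer: 8

Derivation:
Byte[0]=29: 1-byte ASCII. cp=U+0029
Byte[1]=EC: 3-byte lead, need 2 cont bytes. acc=0xC
Byte[2]=8D: continuation. acc=(acc<<6)|0x0D=0x30D
Byte[3]=95: continuation. acc=(acc<<6)|0x15=0xC355
Completed: cp=U+C355 (starts at byte 1)
Byte[4]=F0: 4-byte lead, need 3 cont bytes. acc=0x0
Byte[5]=90: continuation. acc=(acc<<6)|0x10=0x10
Byte[6]=9E: continuation. acc=(acc<<6)|0x1E=0x41E
Byte[7]=BA: continuation. acc=(acc<<6)|0x3A=0x107BA
Completed: cp=U+107BA (starts at byte 4)
Byte[8]=AD: INVALID lead byte (not 0xxx/110x/1110/11110)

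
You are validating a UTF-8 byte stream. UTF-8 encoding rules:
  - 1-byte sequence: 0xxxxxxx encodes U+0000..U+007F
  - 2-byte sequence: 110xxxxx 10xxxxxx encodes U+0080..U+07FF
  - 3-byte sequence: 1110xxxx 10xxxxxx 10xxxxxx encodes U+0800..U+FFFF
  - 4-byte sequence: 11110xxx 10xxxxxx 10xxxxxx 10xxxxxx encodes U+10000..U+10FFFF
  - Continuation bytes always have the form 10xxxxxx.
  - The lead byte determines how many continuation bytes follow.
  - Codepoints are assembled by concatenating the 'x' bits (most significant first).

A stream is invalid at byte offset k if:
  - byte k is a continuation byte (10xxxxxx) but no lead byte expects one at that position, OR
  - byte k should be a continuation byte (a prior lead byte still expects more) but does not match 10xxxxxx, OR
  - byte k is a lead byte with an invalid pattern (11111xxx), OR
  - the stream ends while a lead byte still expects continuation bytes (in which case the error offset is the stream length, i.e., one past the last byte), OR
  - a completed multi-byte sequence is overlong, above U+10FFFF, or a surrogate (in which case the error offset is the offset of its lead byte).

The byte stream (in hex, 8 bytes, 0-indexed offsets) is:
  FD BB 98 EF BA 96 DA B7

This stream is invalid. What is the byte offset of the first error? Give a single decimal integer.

Byte[0]=FD: INVALID lead byte (not 0xxx/110x/1110/11110)

Answer: 0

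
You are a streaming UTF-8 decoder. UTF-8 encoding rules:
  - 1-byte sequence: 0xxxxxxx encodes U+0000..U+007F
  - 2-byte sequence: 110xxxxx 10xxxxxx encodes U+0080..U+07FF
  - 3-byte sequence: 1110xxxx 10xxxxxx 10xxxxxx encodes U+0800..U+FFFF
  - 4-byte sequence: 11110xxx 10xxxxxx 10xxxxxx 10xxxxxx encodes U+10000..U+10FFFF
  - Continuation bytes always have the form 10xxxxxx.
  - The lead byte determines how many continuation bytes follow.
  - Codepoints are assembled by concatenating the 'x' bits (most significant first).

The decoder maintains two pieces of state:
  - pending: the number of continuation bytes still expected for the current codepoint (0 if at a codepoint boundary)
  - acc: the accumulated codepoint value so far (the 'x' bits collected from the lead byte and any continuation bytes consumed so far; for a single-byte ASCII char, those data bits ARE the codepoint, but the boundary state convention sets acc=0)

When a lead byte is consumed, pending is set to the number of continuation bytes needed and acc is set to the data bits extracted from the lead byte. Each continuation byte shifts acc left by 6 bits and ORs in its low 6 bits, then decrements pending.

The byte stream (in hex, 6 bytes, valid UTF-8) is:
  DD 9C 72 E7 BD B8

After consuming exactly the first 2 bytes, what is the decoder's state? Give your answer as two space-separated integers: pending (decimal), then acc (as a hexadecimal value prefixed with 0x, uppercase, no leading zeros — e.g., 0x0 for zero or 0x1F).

Answer: 0 0x75C

Derivation:
Byte[0]=DD: 2-byte lead. pending=1, acc=0x1D
Byte[1]=9C: continuation. acc=(acc<<6)|0x1C=0x75C, pending=0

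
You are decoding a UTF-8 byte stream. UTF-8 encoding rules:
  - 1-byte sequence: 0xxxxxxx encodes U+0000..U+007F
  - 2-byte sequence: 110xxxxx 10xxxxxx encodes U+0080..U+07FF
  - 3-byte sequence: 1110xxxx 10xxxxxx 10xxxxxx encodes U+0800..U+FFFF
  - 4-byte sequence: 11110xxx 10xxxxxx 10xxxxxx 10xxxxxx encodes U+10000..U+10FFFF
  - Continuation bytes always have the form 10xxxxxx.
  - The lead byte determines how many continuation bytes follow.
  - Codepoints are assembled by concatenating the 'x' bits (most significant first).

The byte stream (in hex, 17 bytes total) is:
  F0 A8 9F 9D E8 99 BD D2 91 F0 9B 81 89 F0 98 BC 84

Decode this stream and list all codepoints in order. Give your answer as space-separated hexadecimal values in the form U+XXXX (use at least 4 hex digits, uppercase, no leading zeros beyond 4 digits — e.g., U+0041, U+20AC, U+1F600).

Answer: U+287DD U+867D U+0491 U+1B049 U+18F04

Derivation:
Byte[0]=F0: 4-byte lead, need 3 cont bytes. acc=0x0
Byte[1]=A8: continuation. acc=(acc<<6)|0x28=0x28
Byte[2]=9F: continuation. acc=(acc<<6)|0x1F=0xA1F
Byte[3]=9D: continuation. acc=(acc<<6)|0x1D=0x287DD
Completed: cp=U+287DD (starts at byte 0)
Byte[4]=E8: 3-byte lead, need 2 cont bytes. acc=0x8
Byte[5]=99: continuation. acc=(acc<<6)|0x19=0x219
Byte[6]=BD: continuation. acc=(acc<<6)|0x3D=0x867D
Completed: cp=U+867D (starts at byte 4)
Byte[7]=D2: 2-byte lead, need 1 cont bytes. acc=0x12
Byte[8]=91: continuation. acc=(acc<<6)|0x11=0x491
Completed: cp=U+0491 (starts at byte 7)
Byte[9]=F0: 4-byte lead, need 3 cont bytes. acc=0x0
Byte[10]=9B: continuation. acc=(acc<<6)|0x1B=0x1B
Byte[11]=81: continuation. acc=(acc<<6)|0x01=0x6C1
Byte[12]=89: continuation. acc=(acc<<6)|0x09=0x1B049
Completed: cp=U+1B049 (starts at byte 9)
Byte[13]=F0: 4-byte lead, need 3 cont bytes. acc=0x0
Byte[14]=98: continuation. acc=(acc<<6)|0x18=0x18
Byte[15]=BC: continuation. acc=(acc<<6)|0x3C=0x63C
Byte[16]=84: continuation. acc=(acc<<6)|0x04=0x18F04
Completed: cp=U+18F04 (starts at byte 13)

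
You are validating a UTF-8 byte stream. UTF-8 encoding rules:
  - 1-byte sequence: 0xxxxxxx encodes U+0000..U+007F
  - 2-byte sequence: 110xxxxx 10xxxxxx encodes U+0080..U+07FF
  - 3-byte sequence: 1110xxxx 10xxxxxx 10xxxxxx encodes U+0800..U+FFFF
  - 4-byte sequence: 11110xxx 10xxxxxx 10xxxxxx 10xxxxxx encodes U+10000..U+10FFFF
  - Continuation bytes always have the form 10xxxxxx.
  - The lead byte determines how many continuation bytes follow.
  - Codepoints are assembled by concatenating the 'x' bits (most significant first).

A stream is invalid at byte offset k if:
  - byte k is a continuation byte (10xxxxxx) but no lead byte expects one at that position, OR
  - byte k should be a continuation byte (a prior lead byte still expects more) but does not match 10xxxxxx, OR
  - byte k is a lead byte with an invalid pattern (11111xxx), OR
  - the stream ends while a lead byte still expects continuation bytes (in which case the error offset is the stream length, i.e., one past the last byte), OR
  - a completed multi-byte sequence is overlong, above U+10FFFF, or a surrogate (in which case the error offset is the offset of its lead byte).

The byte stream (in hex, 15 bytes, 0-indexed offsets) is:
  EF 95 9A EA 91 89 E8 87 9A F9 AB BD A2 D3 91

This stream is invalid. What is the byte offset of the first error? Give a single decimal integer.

Answer: 9

Derivation:
Byte[0]=EF: 3-byte lead, need 2 cont bytes. acc=0xF
Byte[1]=95: continuation. acc=(acc<<6)|0x15=0x3D5
Byte[2]=9A: continuation. acc=(acc<<6)|0x1A=0xF55A
Completed: cp=U+F55A (starts at byte 0)
Byte[3]=EA: 3-byte lead, need 2 cont bytes. acc=0xA
Byte[4]=91: continuation. acc=(acc<<6)|0x11=0x291
Byte[5]=89: continuation. acc=(acc<<6)|0x09=0xA449
Completed: cp=U+A449 (starts at byte 3)
Byte[6]=E8: 3-byte lead, need 2 cont bytes. acc=0x8
Byte[7]=87: continuation. acc=(acc<<6)|0x07=0x207
Byte[8]=9A: continuation. acc=(acc<<6)|0x1A=0x81DA
Completed: cp=U+81DA (starts at byte 6)
Byte[9]=F9: INVALID lead byte (not 0xxx/110x/1110/11110)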